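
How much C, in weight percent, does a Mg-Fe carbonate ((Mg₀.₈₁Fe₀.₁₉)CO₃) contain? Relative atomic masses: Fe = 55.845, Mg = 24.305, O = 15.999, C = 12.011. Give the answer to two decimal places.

13.30 weight percent

Molar mass of (Mg₀.₈₁Fe₀.₁₉)CO₃: 0.81*24.305 + 0.19*55.845 + 1*12.011 + 3*15.999 = 90.306 g/mol.
Mass of C per formula unit: 1 × 12.011 = 12.011 g.
Weight fraction C = 12.011 / 90.306 = 0.1330.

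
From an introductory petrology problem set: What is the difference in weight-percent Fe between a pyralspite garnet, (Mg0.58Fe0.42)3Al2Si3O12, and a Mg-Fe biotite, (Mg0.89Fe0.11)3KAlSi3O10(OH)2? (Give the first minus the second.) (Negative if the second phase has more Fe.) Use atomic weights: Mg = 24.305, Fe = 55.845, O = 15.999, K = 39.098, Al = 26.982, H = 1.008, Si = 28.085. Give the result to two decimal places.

M((Mg0.58Fe0.42)3Al2Si3O12) = 442.862 g/mol, so wt% Fe = 70.365/442.862 × 100 = 15.89%.
M((Mg0.89Fe0.11)3KAlSi3O10(OH)2) = 427.662 g/mol, so wt% Fe = 18.429/427.662 × 100 = 4.31%.
15.89 − 4.31 = 11.58 pp.

11.58 percentage points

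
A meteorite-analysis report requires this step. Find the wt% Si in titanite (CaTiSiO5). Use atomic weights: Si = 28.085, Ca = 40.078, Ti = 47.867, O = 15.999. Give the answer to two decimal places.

14.33 wt%

M(CaTiSiO5) = 196.025 g/mol.
Si contributes 1 × 28.085 = 28.085 g per mole.
28.085/196.025 = 0.1433 → 14.33%.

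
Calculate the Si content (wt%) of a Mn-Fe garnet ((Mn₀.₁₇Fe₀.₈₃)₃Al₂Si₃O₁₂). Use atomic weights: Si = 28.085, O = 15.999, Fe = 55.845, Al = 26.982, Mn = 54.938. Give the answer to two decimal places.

16.94 wt%

Molar mass of (Mn₀.₁₇Fe₀.₈₃)₃Al₂Si₃O₁₂: 0.51×54.938 + 2.49×55.845 + 2×26.982 + 3×28.085 + 12×15.999 = 497.279 g/mol.
Mass of Si per formula unit: 3 × 28.085 = 84.255 g.
Weight fraction Si = 84.255 / 497.279 = 0.1694.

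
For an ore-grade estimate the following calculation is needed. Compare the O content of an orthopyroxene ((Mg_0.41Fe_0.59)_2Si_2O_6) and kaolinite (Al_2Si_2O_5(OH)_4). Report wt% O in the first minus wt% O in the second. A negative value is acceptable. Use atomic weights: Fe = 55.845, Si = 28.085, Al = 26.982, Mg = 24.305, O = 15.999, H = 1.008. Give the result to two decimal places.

-15.44 percentage points

M((Mg_0.41Fe_0.59)_2Si_2O_6) = 237.991 g/mol, so wt% O = 95.994/237.991 × 100 = 40.34%.
M(Al_2Si_2O_5(OH)_4) = 258.157 g/mol, so wt% O = 143.991/258.157 × 100 = 55.78%.
40.34 − 55.78 = -15.44 pp.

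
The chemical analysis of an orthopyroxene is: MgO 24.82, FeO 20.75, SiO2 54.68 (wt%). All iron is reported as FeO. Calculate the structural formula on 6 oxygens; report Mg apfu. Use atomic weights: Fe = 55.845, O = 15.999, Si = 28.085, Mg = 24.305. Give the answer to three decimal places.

MgO (M=40.304): mol = 0.61582; Mg = 0.61582, O = 0.61582.
FeO (M=71.844): mol = 0.28882; Fe = 0.28882, O = 0.28882.
SiO2 (M=60.083): mol = 0.91007; Si = 0.91007, O = 1.82014.
ΣO = 2.72478; factor = 6/ΣO = 2.20201.
Mg apfu = 0.61582 × 2.20201 = 1.356.

1.356 Mg apfu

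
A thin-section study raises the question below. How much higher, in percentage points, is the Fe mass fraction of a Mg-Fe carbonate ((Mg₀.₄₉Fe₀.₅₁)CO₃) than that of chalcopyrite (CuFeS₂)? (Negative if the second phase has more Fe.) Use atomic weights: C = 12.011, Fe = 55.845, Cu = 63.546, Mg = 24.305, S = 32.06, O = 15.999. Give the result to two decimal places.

First mineral: 28.481 g Fe in 100.398 g formula = 28.37 wt% Fe.
Second mineral: 55.845 g Fe in 183.511 g formula = 30.43 wt% Fe.
28.37% − 30.43% gives a difference of -2.06 percentage points.

-2.06 percentage points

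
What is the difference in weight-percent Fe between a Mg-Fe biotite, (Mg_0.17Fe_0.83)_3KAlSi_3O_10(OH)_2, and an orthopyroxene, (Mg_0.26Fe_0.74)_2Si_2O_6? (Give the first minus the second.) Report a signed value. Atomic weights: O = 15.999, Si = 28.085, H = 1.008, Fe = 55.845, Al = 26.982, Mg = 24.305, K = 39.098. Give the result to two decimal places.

First mineral: 139.054 g Fe in 495.789 g formula = 28.05 wt% Fe.
Second mineral: 82.651 g Fe in 247.453 g formula = 33.40 wt% Fe.
28.05% − 33.40% gives a difference of -5.35 percentage points.

-5.35 percentage points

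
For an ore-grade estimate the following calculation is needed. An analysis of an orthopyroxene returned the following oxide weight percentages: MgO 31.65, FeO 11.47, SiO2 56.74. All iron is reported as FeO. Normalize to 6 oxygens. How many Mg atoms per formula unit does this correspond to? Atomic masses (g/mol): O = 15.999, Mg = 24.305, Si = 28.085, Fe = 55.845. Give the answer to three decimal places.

31.65 wt% MgO ÷ 40.304 g/mol = 0.78528 mol, giving 0.78528 Mg and 0.78528 O.
11.47 wt% FeO ÷ 71.844 g/mol = 0.15965 mol, giving 0.15965 Fe and 0.15965 O.
56.74 wt% SiO2 ÷ 60.083 g/mol = 0.94436 mol, giving 0.94436 Si and 1.88872 O.
Oxygen sums to 2.83365; scaling by 6/2.83365 = 2.11741 puts the formula on 6 O.
Mg: 0.78528 × 2.11741 = 1.663 atoms per formula unit.

1.663 Mg apfu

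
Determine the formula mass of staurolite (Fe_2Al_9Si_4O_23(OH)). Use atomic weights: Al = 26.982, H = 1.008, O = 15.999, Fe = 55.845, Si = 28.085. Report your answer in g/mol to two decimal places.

Fe: 2 × 55.845 = 111.6900
Al: 9 × 26.982 = 242.8380
Si: 4 × 28.085 = 112.3400
O: 24 × 15.999 = 383.9760
H: 1 × 1.008 = 1.0080
Summing the contributions gives the formula mass.

851.85 g/mol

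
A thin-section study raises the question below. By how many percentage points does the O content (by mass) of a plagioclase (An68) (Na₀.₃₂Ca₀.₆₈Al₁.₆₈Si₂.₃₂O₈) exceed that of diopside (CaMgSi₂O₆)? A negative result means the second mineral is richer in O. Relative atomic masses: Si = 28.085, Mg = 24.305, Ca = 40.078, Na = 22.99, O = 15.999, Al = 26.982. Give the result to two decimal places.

2.54 percentage points

First mineral: 127.992 g O in 273.089 g formula = 46.87 wt% O.
Second mineral: 95.994 g O in 216.547 g formula = 44.33 wt% O.
46.87% − 44.33% gives a difference of 2.54 percentage points.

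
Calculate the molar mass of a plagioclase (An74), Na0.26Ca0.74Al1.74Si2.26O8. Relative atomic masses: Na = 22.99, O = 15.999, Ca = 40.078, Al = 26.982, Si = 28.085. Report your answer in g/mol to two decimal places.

274.05 g/mol

Na: 0.26 × 22.99 = 5.9774
Ca: 0.74 × 40.078 = 29.6577
Al: 1.74 × 26.982 = 46.9487
Si: 2.26 × 28.085 = 63.4721
O: 8 × 15.999 = 127.9920
Summing the contributions gives the formula mass.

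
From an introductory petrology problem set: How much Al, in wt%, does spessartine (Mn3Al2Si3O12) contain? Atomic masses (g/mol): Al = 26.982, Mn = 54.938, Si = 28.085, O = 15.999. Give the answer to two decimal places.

10.90 wt%

M(Mn3Al2Si3O12) = 495.021 g/mol.
Al contributes 2 × 26.982 = 53.964 g per mole.
53.964/495.021 = 0.1090 → 10.90%.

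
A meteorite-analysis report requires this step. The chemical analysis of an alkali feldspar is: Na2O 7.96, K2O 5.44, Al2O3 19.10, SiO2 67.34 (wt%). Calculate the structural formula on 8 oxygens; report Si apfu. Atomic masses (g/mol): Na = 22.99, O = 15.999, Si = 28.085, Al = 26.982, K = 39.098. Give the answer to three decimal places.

Na2O (M=61.979): mol = 0.12843; Na = 0.25686, O = 0.12843.
K2O (M=94.195): mol = 0.05775; K = 0.11550, O = 0.05775.
Al2O3 (M=101.961): mol = 0.18733; Al = 0.37466, O = 0.56199.
SiO2 (M=60.083): mol = 1.12078; Si = 1.12078, O = 2.24156.
ΣO = 2.98973; factor = 8/ΣO = 2.67583.
Si apfu = 1.12078 × 2.67583 = 2.999.

2.999 Si apfu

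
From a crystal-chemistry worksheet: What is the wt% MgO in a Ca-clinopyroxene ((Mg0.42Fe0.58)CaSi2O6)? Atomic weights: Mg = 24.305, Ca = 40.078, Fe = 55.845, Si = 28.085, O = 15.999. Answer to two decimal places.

7.21 wt%

Formula mass = 234.840 g/mol.
0.42 Mg → 0.4200 mol MgO per formula unit; M(MgO) = 40.304, so MgO mass = 16.928 g.
16.928/234.840 × 100 = 7.21 wt%.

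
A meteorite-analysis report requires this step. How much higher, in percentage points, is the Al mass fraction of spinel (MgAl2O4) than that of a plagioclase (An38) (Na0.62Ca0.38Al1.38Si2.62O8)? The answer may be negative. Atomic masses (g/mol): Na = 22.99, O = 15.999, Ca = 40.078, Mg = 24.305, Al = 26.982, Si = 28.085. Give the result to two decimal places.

First mineral: 53.964 g Al in 142.265 g formula = 37.93 wt% Al.
Second mineral: 37.235 g Al in 268.293 g formula = 13.88 wt% Al.
37.93% − 13.88% gives a difference of 24.05 percentage points.

24.05 percentage points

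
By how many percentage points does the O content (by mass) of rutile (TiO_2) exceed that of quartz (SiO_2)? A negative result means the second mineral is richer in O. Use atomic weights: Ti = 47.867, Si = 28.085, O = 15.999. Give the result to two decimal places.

-13.19 percentage points

O in TiO_2: molar mass 79.865 g/mol; 2×15.999 = 31.998 g → 40.07 wt%.
O in SiO_2: molar mass 60.083 g/mol; 2×15.999 = 31.998 g → 53.26 wt%.
Difference = 40.07 − 53.26 = -13.19 percentage points.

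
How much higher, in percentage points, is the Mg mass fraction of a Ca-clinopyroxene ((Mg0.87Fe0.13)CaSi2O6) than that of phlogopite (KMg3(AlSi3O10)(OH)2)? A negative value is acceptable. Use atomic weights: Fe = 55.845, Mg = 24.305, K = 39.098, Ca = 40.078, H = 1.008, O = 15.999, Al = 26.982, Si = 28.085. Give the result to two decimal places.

-7.89 percentage points

First mineral: 21.145 g Mg in 220.647 g formula = 9.58 wt% Mg.
Second mineral: 72.915 g Mg in 417.254 g formula = 17.47 wt% Mg.
9.58% − 17.47% gives a difference of -7.89 percentage points.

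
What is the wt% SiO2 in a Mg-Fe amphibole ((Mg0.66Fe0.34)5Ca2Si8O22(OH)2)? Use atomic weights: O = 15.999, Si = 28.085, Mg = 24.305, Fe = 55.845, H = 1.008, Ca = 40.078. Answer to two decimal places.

Formula mass = 865.971 g/mol.
8 Si → 8.0000 mol SiO2 per formula unit; M(SiO2) = 60.083, so SiO2 mass = 480.664 g.
480.664/865.971 × 100 = 55.51 wt%.

55.51 wt%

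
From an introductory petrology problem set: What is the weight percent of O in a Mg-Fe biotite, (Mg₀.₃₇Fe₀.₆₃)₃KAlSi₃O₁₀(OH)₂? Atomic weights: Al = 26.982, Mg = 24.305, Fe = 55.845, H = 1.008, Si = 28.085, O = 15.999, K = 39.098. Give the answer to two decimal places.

40.26 wt%

Molar mass of (Mg₀.₃₇Fe₀.₆₃)₃KAlSi₃O₁₀(OH)₂: 1.11·24.305 + 1.89·55.845 + 1·39.098 + 1·26.982 + 3·28.085 + 12·15.999 + 2·1.008 = 476.865 g/mol.
Mass of O per formula unit: 12 × 15.999 = 191.988 g.
Weight fraction O = 191.988 / 476.865 = 0.4026.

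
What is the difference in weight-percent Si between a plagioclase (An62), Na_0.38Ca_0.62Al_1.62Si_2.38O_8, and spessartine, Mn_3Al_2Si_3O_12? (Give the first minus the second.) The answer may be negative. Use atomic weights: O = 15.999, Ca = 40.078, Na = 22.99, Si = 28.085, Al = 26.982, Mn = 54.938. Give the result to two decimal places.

M(Na_0.38Ca_0.62Al_1.62Si_2.38O_8) = 272.130 g/mol, so wt% Si = 66.842/272.130 × 100 = 24.56%.
M(Mn_3Al_2Si_3O_12) = 495.021 g/mol, so wt% Si = 84.255/495.021 × 100 = 17.02%.
24.56 − 17.02 = 7.54 pp.

7.54 percentage points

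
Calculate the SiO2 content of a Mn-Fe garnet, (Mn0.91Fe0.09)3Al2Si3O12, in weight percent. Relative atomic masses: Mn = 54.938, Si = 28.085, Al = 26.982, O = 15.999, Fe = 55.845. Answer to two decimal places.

36.39 wt%

Formula mass = 495.266 g/mol.
3 Si → 3.0000 mol SiO2 per formula unit; M(SiO2) = 60.083, so SiO2 mass = 180.249 g.
180.249/495.266 × 100 = 36.39 wt%.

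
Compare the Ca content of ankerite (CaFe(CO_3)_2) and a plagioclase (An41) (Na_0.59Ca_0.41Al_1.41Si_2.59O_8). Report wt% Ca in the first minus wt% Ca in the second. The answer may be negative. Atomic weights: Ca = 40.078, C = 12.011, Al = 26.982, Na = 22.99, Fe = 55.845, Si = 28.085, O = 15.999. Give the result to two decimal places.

12.45 percentage points

Ca in CaFe(CO_3)_2: molar mass 215.939 g/mol; 1×40.078 = 40.078 g → 18.56 wt%.
Ca in Na_0.59Ca_0.41Al_1.41Si_2.59O_8: molar mass 268.773 g/mol; 0.41×40.078 = 16.432 g → 6.11 wt%.
Difference = 18.56 − 6.11 = 12.45 percentage points.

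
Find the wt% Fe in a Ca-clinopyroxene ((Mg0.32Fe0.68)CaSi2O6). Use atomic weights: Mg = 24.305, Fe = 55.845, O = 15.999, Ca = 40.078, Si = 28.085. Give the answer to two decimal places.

M((Mg0.32Fe0.68)CaSi2O6) = 237.994 g/mol.
Fe contributes 0.68 × 55.845 = 37.975 g per mole.
37.975/237.994 = 0.1596 → 15.96%.

15.96 mass %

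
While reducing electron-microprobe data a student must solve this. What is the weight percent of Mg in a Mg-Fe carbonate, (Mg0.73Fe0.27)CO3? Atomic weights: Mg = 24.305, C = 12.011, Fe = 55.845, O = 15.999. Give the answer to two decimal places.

19.11 mass %

M((Mg0.73Fe0.27)CO3) = 92.829 g/mol.
Mg contributes 0.73 × 24.305 = 17.743 g per mole.
17.743/92.829 = 0.1911 → 19.11%.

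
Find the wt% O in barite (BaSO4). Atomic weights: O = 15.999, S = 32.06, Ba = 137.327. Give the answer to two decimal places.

27.42 weight percent

M(BaSO4) = 233.383 g/mol.
O contributes 4 × 15.999 = 63.996 g per mole.
63.996/233.383 = 0.2742 → 27.42%.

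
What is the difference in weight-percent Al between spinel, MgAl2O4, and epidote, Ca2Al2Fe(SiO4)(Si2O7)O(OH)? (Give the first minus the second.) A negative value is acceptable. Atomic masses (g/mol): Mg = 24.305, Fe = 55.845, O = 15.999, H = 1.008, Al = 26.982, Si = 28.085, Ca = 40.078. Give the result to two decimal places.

Al in MgAl2O4: molar mass 142.265 g/mol; 2×26.982 = 53.964 g → 37.93 wt%.
Al in Ca2Al2Fe(SiO4)(Si2O7)O(OH): molar mass 483.215 g/mol; 2×26.982 = 53.964 g → 11.17 wt%.
Difference = 37.93 − 11.17 = 26.76 percentage points.

26.76 percentage points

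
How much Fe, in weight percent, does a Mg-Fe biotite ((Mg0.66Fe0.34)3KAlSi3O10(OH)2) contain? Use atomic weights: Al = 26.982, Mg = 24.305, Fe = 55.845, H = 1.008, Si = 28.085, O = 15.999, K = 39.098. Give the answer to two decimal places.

12.67 weight percent

Formula mass = 1.98×24.305 + 1.02×55.845 + 1×39.098 + 1×26.982 + 3×28.085 + 12×15.999 + 2×1.008 = 449.425 g/mol, of which 56.962 g is Fe.
So Fe makes up 56.962/449.425 = 0.1267 of the mass, i.e. 12.67%.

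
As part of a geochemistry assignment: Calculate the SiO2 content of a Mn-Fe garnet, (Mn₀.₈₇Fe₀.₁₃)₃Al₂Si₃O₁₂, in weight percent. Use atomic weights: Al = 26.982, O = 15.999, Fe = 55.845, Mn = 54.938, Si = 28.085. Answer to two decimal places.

M((Mn₀.₈₇Fe₀.₁₃)₃Al₂Si₃O₁₂) = 495.375 g/mol; M(SiO2) = 60.083 g/mol.
Moles SiO2 per formula unit = 3 Si ÷ 1 = 3.0000.
SiO2 fraction = (3.0000 × 60.083) / 495.375 = 180.249/495.375 = 0.3639.

36.39 wt%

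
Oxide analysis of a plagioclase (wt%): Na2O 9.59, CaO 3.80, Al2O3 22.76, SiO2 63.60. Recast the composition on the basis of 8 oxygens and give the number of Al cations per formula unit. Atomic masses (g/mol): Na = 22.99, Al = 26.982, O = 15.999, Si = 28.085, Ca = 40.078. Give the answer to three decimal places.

Na2O: 9.59/61.979 = 0.15473 mol → 0.30946 mol Na, 0.15473 mol O.
CaO: 3.80/56.077 = 0.06776 mol → 0.06776 mol Ca, 0.06776 mol O.
Al2O3: 22.76/101.961 = 0.22322 mol → 0.44644 mol Al, 0.66966 mol O.
SiO2: 63.60/60.083 = 1.05854 mol → 1.05854 mol Si, 2.11708 mol O.
Total oxygen = 3.00923 mol. Normalization factor = 8/3.00923 = 2.65849.
Al per 8 O = 0.44644 × 2.65849 = 1.187.

1.187 Al apfu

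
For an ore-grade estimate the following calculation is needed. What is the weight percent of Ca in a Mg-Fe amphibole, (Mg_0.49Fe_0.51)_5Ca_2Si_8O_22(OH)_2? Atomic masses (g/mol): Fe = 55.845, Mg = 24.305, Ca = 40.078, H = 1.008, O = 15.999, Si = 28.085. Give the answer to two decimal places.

Molar mass of (Mg_0.49Fe_0.51)_5Ca_2Si_8O_22(OH)_2: 2.45·24.305 + 2.55·55.845 + 2·40.078 + 8·28.085 + 24·15.999 + 2·1.008 = 892.780 g/mol.
Mass of Ca per formula unit: 2 × 40.078 = 80.156 g.
Weight fraction Ca = 80.156 / 892.780 = 0.0898.

8.98 weight percent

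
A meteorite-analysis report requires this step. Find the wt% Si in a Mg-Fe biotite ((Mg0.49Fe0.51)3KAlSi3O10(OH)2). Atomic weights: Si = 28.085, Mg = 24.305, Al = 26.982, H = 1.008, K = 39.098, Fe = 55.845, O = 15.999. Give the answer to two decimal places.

18.10 mass %

Formula mass = 1.47*24.305 + 1.53*55.845 + 1*39.098 + 1*26.982 + 3*28.085 + 12*15.999 + 2*1.008 = 465.510 g/mol, of which 84.255 g is Si.
So Si makes up 84.255/465.510 = 0.1810 of the mass, i.e. 18.10%.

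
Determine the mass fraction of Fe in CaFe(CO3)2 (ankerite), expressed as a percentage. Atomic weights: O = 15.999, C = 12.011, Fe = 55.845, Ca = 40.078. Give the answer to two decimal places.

Formula mass = 1·40.078 + 1·55.845 + 2·12.011 + 6·15.999 = 215.939 g/mol, of which 55.845 g is Fe.
So Fe makes up 55.845/215.939 = 0.2586 of the mass, i.e. 25.86%.

25.86 weight percent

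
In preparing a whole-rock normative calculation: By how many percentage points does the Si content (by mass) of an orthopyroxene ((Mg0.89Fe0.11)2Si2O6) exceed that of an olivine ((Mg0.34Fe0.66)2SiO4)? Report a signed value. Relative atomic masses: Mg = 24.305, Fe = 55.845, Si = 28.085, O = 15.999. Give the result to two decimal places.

Si in (Mg0.89Fe0.11)2Si2O6: molar mass 207.713 g/mol; 2×28.085 = 56.170 g → 27.04 wt%.
Si in (Mg0.34Fe0.66)2SiO4: molar mass 182.324 g/mol; 1×28.085 = 28.085 g → 15.40 wt%.
Difference = 27.04 − 15.40 = 11.64 percentage points.

11.64 percentage points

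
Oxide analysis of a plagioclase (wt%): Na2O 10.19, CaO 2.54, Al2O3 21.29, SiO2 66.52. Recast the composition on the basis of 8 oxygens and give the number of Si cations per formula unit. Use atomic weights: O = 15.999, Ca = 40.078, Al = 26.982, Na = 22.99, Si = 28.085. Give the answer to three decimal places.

2.904 Si apfu

10.19 wt% Na2O ÷ 61.979 g/mol = 0.16441 mol, giving 0.32882 Na and 0.16441 O.
2.54 wt% CaO ÷ 56.077 g/mol = 0.04529 mol, giving 0.04529 Ca and 0.04529 O.
21.29 wt% Al2O3 ÷ 101.961 g/mol = 0.20881 mol, giving 0.41762 Al and 0.62643 O.
66.52 wt% SiO2 ÷ 60.083 g/mol = 1.10714 mol, giving 1.10714 Si and 2.21428 O.
Oxygen sums to 3.05041; scaling by 8/3.05041 = 2.62260 puts the formula on 8 O.
Si: 1.10714 × 2.62260 = 2.904 atoms per formula unit.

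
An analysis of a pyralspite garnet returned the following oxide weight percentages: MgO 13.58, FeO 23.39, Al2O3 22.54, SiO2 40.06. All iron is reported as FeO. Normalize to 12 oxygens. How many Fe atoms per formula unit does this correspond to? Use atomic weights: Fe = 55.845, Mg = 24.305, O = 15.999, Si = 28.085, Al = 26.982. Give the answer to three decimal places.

MgO (M=40.304): mol = 0.33694; Mg = 0.33694, O = 0.33694.
FeO (M=71.844): mol = 0.32557; Fe = 0.32557, O = 0.32557.
Al2O3 (M=101.961): mol = 0.22106; Al = 0.44212, O = 0.66318.
SiO2 (M=60.083): mol = 0.66674; Si = 0.66674, O = 1.33348.
ΣO = 2.65917; factor = 12/ΣO = 4.51269.
Fe apfu = 0.32557 × 4.51269 = 1.469.

1.469 Fe apfu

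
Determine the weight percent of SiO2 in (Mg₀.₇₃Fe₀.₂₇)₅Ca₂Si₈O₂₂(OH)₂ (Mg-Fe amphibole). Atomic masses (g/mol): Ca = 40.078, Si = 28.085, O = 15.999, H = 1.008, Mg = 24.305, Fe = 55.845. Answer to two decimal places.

M((Mg₀.₇₃Fe₀.₂₇)₅Ca₂Si₈O₂₂(OH)₂) = 854.932 g/mol; M(SiO2) = 60.083 g/mol.
Moles SiO2 per formula unit = 8 Si ÷ 1 = 8.0000.
SiO2 fraction = (8.0000 × 60.083) / 854.932 = 480.664/854.932 = 0.5622.

56.22 wt%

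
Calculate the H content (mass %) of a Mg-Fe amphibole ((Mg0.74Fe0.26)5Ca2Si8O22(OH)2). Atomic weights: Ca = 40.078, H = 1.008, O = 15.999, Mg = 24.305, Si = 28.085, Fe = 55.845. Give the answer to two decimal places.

Molar mass of (Mg0.74Fe0.26)5Ca2Si8O22(OH)2: 3.70·24.305 + 1.30·55.845 + 2·40.078 + 8·28.085 + 24·15.999 + 2·1.008 = 853.355 g/mol.
Mass of H per formula unit: 2 × 1.008 = 2.016 g.
Weight fraction H = 2.016 / 853.355 = 0.0024.

0.24 mass %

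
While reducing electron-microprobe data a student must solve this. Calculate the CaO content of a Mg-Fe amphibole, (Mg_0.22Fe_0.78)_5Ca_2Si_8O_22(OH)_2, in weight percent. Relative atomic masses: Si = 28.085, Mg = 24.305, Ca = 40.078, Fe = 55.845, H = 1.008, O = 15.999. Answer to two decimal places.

11.99 wt%

Molar mass of (Mg_0.22Fe_0.78)_5Ca_2Si_8O_22(OH)_2 = 1.10·24.305 + 3.90·55.845 + 2·40.078 + 8·28.085 + 24·15.999 + 2·1.008 = 935.359 g/mol.
Each formula unit contains 2 Ca, equivalent to 2/1 = 2.0000 mol CaO.
M(CaO) = 1×40.078 + 1×15.999 = 56.077 g/mol.
Mass of CaO per formula unit = 2.0000 × 56.077 = 112.154 g.
CaO wt% = 112.154 / 935.359 × 100 = 11.99%.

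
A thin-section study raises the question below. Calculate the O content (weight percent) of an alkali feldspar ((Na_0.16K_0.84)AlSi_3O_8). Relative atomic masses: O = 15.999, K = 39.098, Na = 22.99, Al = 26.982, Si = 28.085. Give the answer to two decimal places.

46.42 weight percent

Formula mass = 0.16·22.99 + 0.84·39.098 + 1·26.982 + 3·28.085 + 8·15.999 = 275.750 g/mol, of which 127.992 g is O.
So O makes up 127.992/275.750 = 0.4642 of the mass, i.e. 46.42%.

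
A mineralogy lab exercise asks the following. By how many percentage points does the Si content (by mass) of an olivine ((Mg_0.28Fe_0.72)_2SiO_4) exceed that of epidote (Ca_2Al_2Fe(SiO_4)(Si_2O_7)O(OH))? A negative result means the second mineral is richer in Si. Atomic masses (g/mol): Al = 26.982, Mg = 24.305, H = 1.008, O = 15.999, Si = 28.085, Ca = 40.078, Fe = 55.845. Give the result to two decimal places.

Si in (Mg_0.28Fe_0.72)_2SiO_4: molar mass 186.109 g/mol; 1×28.085 = 28.085 g → 15.09 wt%.
Si in Ca_2Al_2Fe(SiO_4)(Si_2O_7)O(OH): molar mass 483.215 g/mol; 3×28.085 = 84.255 g → 17.44 wt%.
Difference = 15.09 − 17.44 = -2.35 percentage points.

-2.35 percentage points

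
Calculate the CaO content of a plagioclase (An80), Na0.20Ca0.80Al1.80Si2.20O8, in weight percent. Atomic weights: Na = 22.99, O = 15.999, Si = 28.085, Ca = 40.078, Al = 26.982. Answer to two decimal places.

16.31 wt%

Formula mass = 275.007 g/mol.
0.80 Ca → 0.8000 mol CaO per formula unit; M(CaO) = 56.077, so CaO mass = 44.862 g.
44.862/275.007 × 100 = 16.31 wt%.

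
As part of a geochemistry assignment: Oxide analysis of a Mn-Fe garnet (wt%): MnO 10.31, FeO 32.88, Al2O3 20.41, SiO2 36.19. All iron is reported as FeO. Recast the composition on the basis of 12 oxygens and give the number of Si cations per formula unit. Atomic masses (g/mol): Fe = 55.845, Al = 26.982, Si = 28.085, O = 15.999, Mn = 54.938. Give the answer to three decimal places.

MnO: 10.31/70.937 = 0.14534 mol → 0.14534 mol Mn, 0.14534 mol O.
FeO: 32.88/71.844 = 0.45766 mol → 0.45766 mol Fe, 0.45766 mol O.
Al2O3: 20.41/101.961 = 0.20017 mol → 0.40034 mol Al, 0.60051 mol O.
SiO2: 36.19/60.083 = 0.60233 mol → 0.60233 mol Si, 1.20466 mol O.
Total oxygen = 2.40817 mol. Normalization factor = 12/2.40817 = 4.98304.
Si per 12 O = 0.60233 × 4.98304 = 3.001.

3.001 Si apfu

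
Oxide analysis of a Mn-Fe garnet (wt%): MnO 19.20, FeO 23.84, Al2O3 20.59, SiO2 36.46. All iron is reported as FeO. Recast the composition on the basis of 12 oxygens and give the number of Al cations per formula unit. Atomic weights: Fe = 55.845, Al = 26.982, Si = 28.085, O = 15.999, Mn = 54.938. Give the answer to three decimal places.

2.001 Al apfu

MnO: 19.20/70.937 = 0.27066 mol → 0.27066 mol Mn, 0.27066 mol O.
FeO: 23.84/71.844 = 0.33183 mol → 0.33183 mol Fe, 0.33183 mol O.
Al2O3: 20.59/101.961 = 0.20194 mol → 0.40388 mol Al, 0.60582 mol O.
SiO2: 36.46/60.083 = 0.60683 mol → 0.60683 mol Si, 1.21366 mol O.
Total oxygen = 2.42197 mol. Normalization factor = 12/2.42197 = 4.95464.
Al per 12 O = 0.40388 × 4.95464 = 2.001.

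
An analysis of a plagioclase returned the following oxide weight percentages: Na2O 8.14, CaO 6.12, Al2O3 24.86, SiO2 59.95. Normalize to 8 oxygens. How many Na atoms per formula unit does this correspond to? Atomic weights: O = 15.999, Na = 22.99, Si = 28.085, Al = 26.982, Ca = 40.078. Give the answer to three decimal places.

8.14 wt% Na2O ÷ 61.979 g/mol = 0.13133 mol, giving 0.26266 Na and 0.13133 O.
6.12 wt% CaO ÷ 56.077 g/mol = 0.10914 mol, giving 0.10914 Ca and 0.10914 O.
24.86 wt% Al2O3 ÷ 101.961 g/mol = 0.24382 mol, giving 0.48764 Al and 0.73146 O.
59.95 wt% SiO2 ÷ 60.083 g/mol = 0.99779 mol, giving 0.99779 Si and 1.99558 O.
Oxygen sums to 2.96751; scaling by 8/2.96751 = 2.69586 puts the formula on 8 O.
Na: 0.26266 × 2.69586 = 0.708 atoms per formula unit.

0.708 Na apfu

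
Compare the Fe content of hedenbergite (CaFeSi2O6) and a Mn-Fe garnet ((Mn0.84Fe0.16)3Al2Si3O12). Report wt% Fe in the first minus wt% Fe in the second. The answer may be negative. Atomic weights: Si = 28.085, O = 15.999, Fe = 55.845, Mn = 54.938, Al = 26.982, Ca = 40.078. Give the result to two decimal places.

17.10 percentage points

M(CaFeSi2O6) = 248.087 g/mol, so wt% Fe = 55.845/248.087 × 100 = 22.51%.
M((Mn0.84Fe0.16)3Al2Si3O12) = 495.456 g/mol, so wt% Fe = 26.806/495.456 × 100 = 5.41%.
22.51 − 5.41 = 17.10 pp.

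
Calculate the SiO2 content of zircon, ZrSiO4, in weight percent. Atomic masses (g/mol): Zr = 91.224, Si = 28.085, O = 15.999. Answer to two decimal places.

32.78 wt%

M(ZrSiO4) = 183.305 g/mol; M(SiO2) = 60.083 g/mol.
Moles SiO2 per formula unit = 1 Si ÷ 1 = 1.0000.
SiO2 fraction = (1.0000 × 60.083) / 183.305 = 60.083/183.305 = 0.3278.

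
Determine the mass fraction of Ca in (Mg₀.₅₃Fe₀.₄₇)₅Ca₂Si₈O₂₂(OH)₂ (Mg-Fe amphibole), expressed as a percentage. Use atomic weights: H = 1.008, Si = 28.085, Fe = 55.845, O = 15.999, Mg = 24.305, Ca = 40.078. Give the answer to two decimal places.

9.04 mass %

M((Mg₀.₅₃Fe₀.₄₇)₅Ca₂Si₈O₂₂(OH)₂) = 886.472 g/mol.
Ca contributes 2 × 40.078 = 80.156 g per mole.
80.156/886.472 = 0.0904 → 9.04%.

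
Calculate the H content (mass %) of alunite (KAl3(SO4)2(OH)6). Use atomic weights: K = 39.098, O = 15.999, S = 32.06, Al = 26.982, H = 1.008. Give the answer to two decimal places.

M(KAl3(SO4)2(OH)6) = 414.198 g/mol.
H contributes 6 × 1.008 = 6.048 g per mole.
6.048/414.198 = 0.0146 → 1.46%.

1.46 mass %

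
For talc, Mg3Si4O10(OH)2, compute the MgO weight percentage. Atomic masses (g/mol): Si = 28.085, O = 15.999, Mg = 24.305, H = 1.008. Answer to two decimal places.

M(Mg3Si4O10(OH)2) = 379.259 g/mol; M(MgO) = 40.304 g/mol.
Moles MgO per formula unit = 3 Mg ÷ 1 = 3.0000.
MgO fraction = (3.0000 × 40.304) / 379.259 = 120.912/379.259 = 0.3188.

31.88 wt%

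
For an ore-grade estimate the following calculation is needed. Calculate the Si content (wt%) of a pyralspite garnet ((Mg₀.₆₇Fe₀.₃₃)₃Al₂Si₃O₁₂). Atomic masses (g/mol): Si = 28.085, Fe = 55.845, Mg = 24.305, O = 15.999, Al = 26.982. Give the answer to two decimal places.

19.40 wt%

M((Mg₀.₆₇Fe₀.₃₃)₃Al₂Si₃O₁₂) = 434.347 g/mol.
Si contributes 3 × 28.085 = 84.255 g per mole.
84.255/434.347 = 0.1940 → 19.40%.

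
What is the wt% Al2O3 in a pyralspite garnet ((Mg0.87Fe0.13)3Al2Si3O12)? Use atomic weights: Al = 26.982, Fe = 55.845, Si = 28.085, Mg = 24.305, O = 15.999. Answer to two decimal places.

Molar mass of (Mg0.87Fe0.13)3Al2Si3O12 = 2.61·24.305 + 0.39·55.845 + 2·26.982 + 3·28.085 + 12·15.999 = 415.423 g/mol.
Each formula unit contains 2 Al, equivalent to 2/2 = 1.0000 mol Al2O3.
M(Al2O3) = 2×26.982 + 3×15.999 = 101.961 g/mol.
Mass of Al2O3 per formula unit = 1.0000 × 101.961 = 101.961 g.
Al2O3 wt% = 101.961 / 415.423 × 100 = 24.54%.

24.54 wt%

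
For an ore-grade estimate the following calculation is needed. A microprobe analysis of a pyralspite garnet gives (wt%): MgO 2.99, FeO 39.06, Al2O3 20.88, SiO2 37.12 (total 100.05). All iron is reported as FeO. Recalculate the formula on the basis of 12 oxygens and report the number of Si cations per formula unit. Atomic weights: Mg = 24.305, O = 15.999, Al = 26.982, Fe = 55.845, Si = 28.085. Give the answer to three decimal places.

3.004 Si apfu

2.99 wt% MgO ÷ 40.304 g/mol = 0.07419 mol, giving 0.07419 Mg and 0.07419 O.
39.06 wt% FeO ÷ 71.844 g/mol = 0.54368 mol, giving 0.54368 Fe and 0.54368 O.
20.88 wt% Al2O3 ÷ 101.961 g/mol = 0.20478 mol, giving 0.40956 Al and 0.61434 O.
37.12 wt% SiO2 ÷ 60.083 g/mol = 0.61781 mol, giving 0.61781 Si and 1.23562 O.
Oxygen sums to 2.46783; scaling by 12/2.46783 = 4.86257 puts the formula on 12 O.
Si: 0.61781 × 4.86257 = 3.004 atoms per formula unit.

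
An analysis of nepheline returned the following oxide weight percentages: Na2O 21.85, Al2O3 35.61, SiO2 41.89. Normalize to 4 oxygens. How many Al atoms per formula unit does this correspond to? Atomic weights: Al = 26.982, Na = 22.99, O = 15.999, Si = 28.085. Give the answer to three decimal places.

Na2O (M=61.979): mol = 0.35254; Na = 0.70508, O = 0.35254.
Al2O3 (M=101.961): mol = 0.34925; Al = 0.69850, O = 1.04775.
SiO2 (M=60.083): mol = 0.69720; Si = 0.69720, O = 1.39440.
ΣO = 2.79469; factor = 4/ΣO = 1.43129.
Al apfu = 0.69850 × 1.43129 = 1.000.

1.000 Al apfu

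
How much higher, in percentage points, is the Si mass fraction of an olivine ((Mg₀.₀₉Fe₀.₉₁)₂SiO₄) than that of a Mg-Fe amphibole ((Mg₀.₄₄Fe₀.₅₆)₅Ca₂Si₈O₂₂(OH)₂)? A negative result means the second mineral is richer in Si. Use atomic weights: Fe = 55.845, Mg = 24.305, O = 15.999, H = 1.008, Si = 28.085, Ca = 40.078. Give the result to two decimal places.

-10.77 percentage points

Si in (Mg₀.₀₉Fe₀.₉₁)₂SiO₄: molar mass 198.094 g/mol; 1×28.085 = 28.085 g → 14.18 wt%.
Si in (Mg₀.₄₄Fe₀.₅₆)₅Ca₂Si₈O₂₂(OH)₂: molar mass 900.665 g/mol; 8×28.085 = 224.680 g → 24.95 wt%.
Difference = 14.18 − 24.95 = -10.77 percentage points.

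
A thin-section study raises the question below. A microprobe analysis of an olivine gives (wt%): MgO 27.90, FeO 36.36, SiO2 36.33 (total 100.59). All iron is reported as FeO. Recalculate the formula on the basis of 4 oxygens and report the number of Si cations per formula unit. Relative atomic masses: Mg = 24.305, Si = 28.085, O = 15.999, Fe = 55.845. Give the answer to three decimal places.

1.005 Si apfu

MgO: 27.90/40.304 = 0.69224 mol → 0.69224 mol Mg, 0.69224 mol O.
FeO: 36.36/71.844 = 0.50610 mol → 0.50610 mol Fe, 0.50610 mol O.
SiO2: 36.33/60.083 = 0.60466 mol → 0.60466 mol Si, 1.20932 mol O.
Total oxygen = 2.40766 mol. Normalization factor = 4/2.40766 = 1.66136.
Si per 4 O = 0.60466 × 1.66136 = 1.005.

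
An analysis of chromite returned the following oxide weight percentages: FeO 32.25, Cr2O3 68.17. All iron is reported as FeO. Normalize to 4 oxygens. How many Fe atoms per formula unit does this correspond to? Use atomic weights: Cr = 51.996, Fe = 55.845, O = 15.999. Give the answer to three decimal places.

FeO (M=71.844): mol = 0.44889; Fe = 0.44889, O = 0.44889.
Cr2O3 (M=151.989): mol = 0.44852; Cr = 0.89704, O = 1.34556.
ΣO = 1.79445; factor = 4/ΣO = 2.22910.
Fe apfu = 0.44889 × 2.22910 = 1.001.

1.001 Fe apfu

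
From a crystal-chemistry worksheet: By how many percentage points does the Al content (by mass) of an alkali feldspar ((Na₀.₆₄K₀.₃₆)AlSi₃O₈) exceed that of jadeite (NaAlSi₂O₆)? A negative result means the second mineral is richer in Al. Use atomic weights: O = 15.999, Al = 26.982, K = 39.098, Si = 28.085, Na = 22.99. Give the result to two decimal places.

-3.28 percentage points

M((Na₀.₆₄K₀.₃₆)AlSi₃O₈) = 268.018 g/mol, so wt% Al = 26.982/268.018 × 100 = 10.07%.
M(NaAlSi₂O₆) = 202.136 g/mol, so wt% Al = 26.982/202.136 × 100 = 13.35%.
10.07 − 13.35 = -3.28 pp.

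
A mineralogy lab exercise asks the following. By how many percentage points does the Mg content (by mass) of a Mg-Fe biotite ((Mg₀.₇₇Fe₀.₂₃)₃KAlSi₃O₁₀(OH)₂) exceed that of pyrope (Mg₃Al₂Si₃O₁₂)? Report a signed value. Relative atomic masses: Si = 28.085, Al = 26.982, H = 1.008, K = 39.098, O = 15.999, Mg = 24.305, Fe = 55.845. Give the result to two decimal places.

First mineral: 56.145 g Mg in 439.017 g formula = 12.79 wt% Mg.
Second mineral: 72.915 g Mg in 403.122 g formula = 18.09 wt% Mg.
12.79% − 18.09% gives a difference of -5.30 percentage points.

-5.30 percentage points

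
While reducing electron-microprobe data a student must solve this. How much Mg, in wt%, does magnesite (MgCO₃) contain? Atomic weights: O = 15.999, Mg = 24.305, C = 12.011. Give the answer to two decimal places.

28.83 wt%

M(MgCO₃) = 84.313 g/mol.
Mg contributes 1 × 24.305 = 24.305 g per mole.
24.305/84.313 = 0.2883 → 28.83%.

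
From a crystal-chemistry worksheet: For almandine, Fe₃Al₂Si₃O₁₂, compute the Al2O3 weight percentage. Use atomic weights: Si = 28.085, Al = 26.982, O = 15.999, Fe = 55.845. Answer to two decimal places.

M(Fe₃Al₂Si₃O₁₂) = 497.742 g/mol; M(Al2O3) = 101.961 g/mol.
Moles Al2O3 per formula unit = 2 Al ÷ 2 = 1.0000.
Al2O3 fraction = (1.0000 × 101.961) / 497.742 = 101.961/497.742 = 0.2048.

20.48 wt%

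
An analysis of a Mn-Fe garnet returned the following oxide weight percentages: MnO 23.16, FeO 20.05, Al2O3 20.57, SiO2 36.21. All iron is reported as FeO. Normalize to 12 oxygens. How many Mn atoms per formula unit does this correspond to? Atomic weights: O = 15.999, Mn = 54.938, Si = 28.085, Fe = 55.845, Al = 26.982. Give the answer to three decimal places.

1.622 Mn apfu

MnO: 23.16/70.937 = 0.32649 mol → 0.32649 mol Mn, 0.32649 mol O.
FeO: 20.05/71.844 = 0.27908 mol → 0.27908 mol Fe, 0.27908 mol O.
Al2O3: 20.57/101.961 = 0.20174 mol → 0.40348 mol Al, 0.60522 mol O.
SiO2: 36.21/60.083 = 0.60267 mol → 0.60267 mol Si, 1.20534 mol O.
Total oxygen = 2.41613 mol. Normalization factor = 12/2.41613 = 4.96662.
Mn per 12 O = 0.32649 × 4.96662 = 1.622.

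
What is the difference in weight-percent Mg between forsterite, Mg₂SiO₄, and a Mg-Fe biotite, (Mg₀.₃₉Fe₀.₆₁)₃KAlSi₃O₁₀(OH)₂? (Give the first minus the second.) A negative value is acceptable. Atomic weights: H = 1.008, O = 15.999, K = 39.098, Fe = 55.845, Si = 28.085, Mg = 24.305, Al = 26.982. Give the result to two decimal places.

28.56 percentage points

Mg in Mg₂SiO₄: molar mass 140.691 g/mol; 2×24.305 = 48.610 g → 34.55 wt%.
Mg in (Mg₀.₃₉Fe₀.₆₁)₃KAlSi₃O₁₀(OH)₂: molar mass 474.972 g/mol; 1.17×24.305 = 28.437 g → 5.99 wt%.
Difference = 34.55 − 5.99 = 28.56 percentage points.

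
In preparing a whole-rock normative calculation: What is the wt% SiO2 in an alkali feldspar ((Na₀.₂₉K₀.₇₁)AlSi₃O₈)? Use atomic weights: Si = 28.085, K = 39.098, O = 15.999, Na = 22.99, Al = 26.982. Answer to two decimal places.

65.87 wt%

Formula mass = 273.656 g/mol.
3 Si → 3.0000 mol SiO2 per formula unit; M(SiO2) = 60.083, so SiO2 mass = 180.249 g.
180.249/273.656 × 100 = 65.87 wt%.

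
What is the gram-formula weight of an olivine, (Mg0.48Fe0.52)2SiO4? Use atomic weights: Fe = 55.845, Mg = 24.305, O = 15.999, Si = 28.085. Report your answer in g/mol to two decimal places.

The formula mass is the sum 0.96·24.305 + 1.04·55.845 + 1·28.085 + 4·15.999.

173.49 g/mol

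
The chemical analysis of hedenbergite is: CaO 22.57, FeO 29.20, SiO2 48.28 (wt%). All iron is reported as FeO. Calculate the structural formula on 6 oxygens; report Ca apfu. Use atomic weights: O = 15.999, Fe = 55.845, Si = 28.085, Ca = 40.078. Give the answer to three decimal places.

CaO: 22.57/56.077 = 0.40248 mol → 0.40248 mol Ca, 0.40248 mol O.
FeO: 29.20/71.844 = 0.40644 mol → 0.40644 mol Fe, 0.40644 mol O.
SiO2: 48.28/60.083 = 0.80356 mol → 0.80356 mol Si, 1.60712 mol O.
Total oxygen = 2.41604 mol. Normalization factor = 6/2.41604 = 2.48340.
Ca per 6 O = 0.40248 × 2.48340 = 1.000.

1.000 Ca apfu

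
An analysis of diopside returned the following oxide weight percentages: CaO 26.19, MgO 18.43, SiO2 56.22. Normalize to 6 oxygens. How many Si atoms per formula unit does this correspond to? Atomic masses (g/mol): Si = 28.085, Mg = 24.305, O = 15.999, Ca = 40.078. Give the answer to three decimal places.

2.008 Si apfu

CaO (M=56.077): mol = 0.46704; Ca = 0.46704, O = 0.46704.
MgO (M=40.304): mol = 0.45727; Mg = 0.45727, O = 0.45727.
SiO2 (M=60.083): mol = 0.93571; Si = 0.93571, O = 1.87142.
ΣO = 2.79573; factor = 6/ΣO = 2.14613.
Si apfu = 0.93571 × 2.14613 = 2.008.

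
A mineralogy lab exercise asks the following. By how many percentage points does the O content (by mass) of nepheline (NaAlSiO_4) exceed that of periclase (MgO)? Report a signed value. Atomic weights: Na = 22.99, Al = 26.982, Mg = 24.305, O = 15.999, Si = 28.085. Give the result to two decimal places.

5.35 percentage points

First mineral: 63.996 g O in 142.053 g formula = 45.05 wt% O.
Second mineral: 15.999 g O in 40.304 g formula = 39.70 wt% O.
45.05% − 39.70% gives a difference of 5.35 percentage points.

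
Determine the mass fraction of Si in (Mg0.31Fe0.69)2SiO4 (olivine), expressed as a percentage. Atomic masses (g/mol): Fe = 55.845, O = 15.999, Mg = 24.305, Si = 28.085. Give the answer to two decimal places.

Molar mass of (Mg0.31Fe0.69)2SiO4: 0.62*24.305 + 1.38*55.845 + 1*28.085 + 4*15.999 = 184.216 g/mol.
Mass of Si per formula unit: 1 × 28.085 = 28.085 g.
Weight fraction Si = 28.085 / 184.216 = 0.1525.

15.25 wt%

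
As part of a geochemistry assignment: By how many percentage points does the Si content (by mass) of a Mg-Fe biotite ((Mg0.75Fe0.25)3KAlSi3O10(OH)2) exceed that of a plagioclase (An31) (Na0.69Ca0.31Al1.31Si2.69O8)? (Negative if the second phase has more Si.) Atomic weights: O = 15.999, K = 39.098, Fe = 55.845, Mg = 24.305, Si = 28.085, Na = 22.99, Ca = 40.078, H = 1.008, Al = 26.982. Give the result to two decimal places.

-9.17 percentage points

First mineral: 84.255 g Si in 440.909 g formula = 19.11 wt% Si.
Second mineral: 75.549 g Si in 267.174 g formula = 28.28 wt% Si.
19.11% − 28.28% gives a difference of -9.17 percentage points.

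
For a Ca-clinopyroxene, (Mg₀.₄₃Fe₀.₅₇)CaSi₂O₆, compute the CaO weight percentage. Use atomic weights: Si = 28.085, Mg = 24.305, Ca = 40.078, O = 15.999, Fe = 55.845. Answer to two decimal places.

23.91 wt%

Molar mass of (Mg₀.₄₃Fe₀.₅₇)CaSi₂O₆ = 0.43*24.305 + 0.57*55.845 + 1*40.078 + 2*28.085 + 6*15.999 = 234.525 g/mol.
Each formula unit contains 1 Ca, equivalent to 1/1 = 1.0000 mol CaO.
M(CaO) = 1×40.078 + 1×15.999 = 56.077 g/mol.
Mass of CaO per formula unit = 1.0000 × 56.077 = 56.077 g.
CaO wt% = 56.077 / 234.525 × 100 = 23.91%.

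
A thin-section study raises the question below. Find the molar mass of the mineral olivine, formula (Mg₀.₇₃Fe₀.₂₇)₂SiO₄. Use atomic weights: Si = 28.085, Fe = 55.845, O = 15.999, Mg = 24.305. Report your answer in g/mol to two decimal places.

M = 1.46×24.305 + 0.54×55.845 + 1×28.085 + 4×15.999

157.72 g/mol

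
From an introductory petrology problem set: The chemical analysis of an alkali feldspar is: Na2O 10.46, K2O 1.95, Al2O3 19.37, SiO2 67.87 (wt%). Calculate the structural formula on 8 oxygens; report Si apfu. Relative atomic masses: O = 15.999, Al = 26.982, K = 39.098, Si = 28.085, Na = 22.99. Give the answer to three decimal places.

2.994 Si apfu

10.46 wt% Na2O ÷ 61.979 g/mol = 0.16877 mol, giving 0.33754 Na and 0.16877 O.
1.95 wt% K2O ÷ 94.195 g/mol = 0.02070 mol, giving 0.04140 K and 0.02070 O.
19.37 wt% Al2O3 ÷ 101.961 g/mol = 0.18997 mol, giving 0.37994 Al and 0.56991 O.
67.87 wt% SiO2 ÷ 60.083 g/mol = 1.12960 mol, giving 1.12960 Si and 2.25920 O.
Oxygen sums to 3.01858; scaling by 8/3.01858 = 2.65025 puts the formula on 8 O.
Si: 1.12960 × 2.65025 = 2.994 atoms per formula unit.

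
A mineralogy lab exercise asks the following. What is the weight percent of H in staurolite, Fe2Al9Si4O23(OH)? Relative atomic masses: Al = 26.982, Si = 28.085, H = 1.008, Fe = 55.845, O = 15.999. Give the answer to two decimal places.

Formula mass = 2·55.845 + 9·26.982 + 4·28.085 + 24·15.999 + 1·1.008 = 851.852 g/mol, of which 1.008 g is H.
So H makes up 1.008/851.852 = 0.0012 of the mass, i.e. 0.12%.

0.12 wt%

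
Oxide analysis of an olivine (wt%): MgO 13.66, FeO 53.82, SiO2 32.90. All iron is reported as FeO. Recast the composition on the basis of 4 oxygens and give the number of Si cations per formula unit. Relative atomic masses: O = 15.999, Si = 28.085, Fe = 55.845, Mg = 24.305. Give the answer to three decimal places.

MgO: 13.66/40.304 = 0.33892 mol → 0.33892 mol Mg, 0.33892 mol O.
FeO: 53.82/71.844 = 0.74912 mol → 0.74912 mol Fe, 0.74912 mol O.
SiO2: 32.90/60.083 = 0.54758 mol → 0.54758 mol Si, 1.09516 mol O.
Total oxygen = 2.18320 mol. Normalization factor = 4/2.18320 = 1.83217.
Si per 4 O = 0.54758 × 1.83217 = 1.003.

1.003 Si apfu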